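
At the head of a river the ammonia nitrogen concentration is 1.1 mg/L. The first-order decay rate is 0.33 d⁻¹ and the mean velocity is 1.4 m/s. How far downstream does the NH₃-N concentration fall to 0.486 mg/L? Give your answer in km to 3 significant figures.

From C = C₀·e^(−kt), t = ln(C₀/C)/k = ln(1.1/0.486)/0.33 = 0.8169/0.33 = 2.475 d.
Distance = v·t = 1.4 m/s × 2.139e+05 s = 2.994e+05 m = 299.4 km.

299 km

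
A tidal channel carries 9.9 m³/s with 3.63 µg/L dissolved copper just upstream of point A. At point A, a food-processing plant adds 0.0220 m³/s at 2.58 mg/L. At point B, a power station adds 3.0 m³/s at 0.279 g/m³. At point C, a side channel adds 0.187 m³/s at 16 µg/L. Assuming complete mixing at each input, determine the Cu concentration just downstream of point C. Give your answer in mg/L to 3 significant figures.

0.0711 mg/L

3.63 µg/L = 0.00363 mg/L.
After input A: C = (9.9·0.00363 + 0.022·2.58) / 9.922 = 0.009343 mg/L.
After input B: C = (9.922·0.009343 + 3·0.279) / 12.92 = 0.07195 mg/L.
16 µg/L = 0.016 mg/L.
After input C: C = (12.92·0.07195 + 0.187·0.016) / 13.11 = 0.07115 mg/L.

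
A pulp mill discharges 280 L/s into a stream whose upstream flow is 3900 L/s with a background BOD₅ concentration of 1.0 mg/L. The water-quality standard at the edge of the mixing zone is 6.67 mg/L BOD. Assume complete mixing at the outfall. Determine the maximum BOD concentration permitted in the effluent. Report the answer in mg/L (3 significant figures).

85.6 mg/L

280 L/s = 0.28 m³/s.
3900 L/s = 3.9 m³/s.
Mass balance: 6.67·4.18 = 0.28·Cₑ + 3.9·1.
Cₑ = (27.88 − 3.9) / 0.28 = 85.64 mg/L.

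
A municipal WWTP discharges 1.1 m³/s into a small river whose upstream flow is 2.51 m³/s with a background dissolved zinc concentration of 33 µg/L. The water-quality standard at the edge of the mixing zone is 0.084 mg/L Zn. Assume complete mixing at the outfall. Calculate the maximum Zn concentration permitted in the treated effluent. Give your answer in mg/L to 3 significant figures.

0.200 mg/L

33 µg/L = 0.033 mg/L.
Mass balance: 0.084·3.61 = 1.1·Cₑ + 2.51·0.033.
Cₑ = (0.3032 − 0.08283) / 1.1 = 0.2004 mg/L.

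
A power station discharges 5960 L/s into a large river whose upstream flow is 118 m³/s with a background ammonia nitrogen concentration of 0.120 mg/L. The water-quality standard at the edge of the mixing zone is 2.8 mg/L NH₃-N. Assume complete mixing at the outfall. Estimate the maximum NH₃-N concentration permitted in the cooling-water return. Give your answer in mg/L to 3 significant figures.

5960 L/s = 5.96 m³/s.
Mass balance: 2.8·124 = 5.96·Cₑ + 118·0.12.
Cₑ = (347.1 − 14.16) / 5.96 = 55.86 mg/L.

55.9 mg/L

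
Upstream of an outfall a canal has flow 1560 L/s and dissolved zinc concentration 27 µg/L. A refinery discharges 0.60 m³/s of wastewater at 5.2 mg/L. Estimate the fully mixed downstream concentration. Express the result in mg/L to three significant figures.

1560 L/s = 1.56 m³/s.
27 µg/L = 0.027 mg/L.
Conservation of mass across the mixing zone: C = (0.6·5.2 + 1.56·0.027) / (0.6 + 1.56) = 3.162/2.16 = 1.464 mg/L.

1.46 mg/L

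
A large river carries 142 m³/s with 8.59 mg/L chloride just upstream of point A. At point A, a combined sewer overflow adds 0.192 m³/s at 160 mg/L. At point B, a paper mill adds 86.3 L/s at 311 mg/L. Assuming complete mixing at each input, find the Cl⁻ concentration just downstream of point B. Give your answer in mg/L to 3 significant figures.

8.98 mg/L

After input A: C = (142·8.59 + 0.192·160) / 142.2 = 8.794 mg/L.
86.3 L/s = 0.0863 m³/s.
After input B: C = (142.2·8.794 + 0.0863·311) / 142.3 = 8.978 mg/L.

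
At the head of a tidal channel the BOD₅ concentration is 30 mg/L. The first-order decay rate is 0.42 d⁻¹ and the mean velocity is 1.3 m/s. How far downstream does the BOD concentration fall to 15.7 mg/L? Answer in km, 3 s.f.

From C = C₀·e^(−kt), t = ln(C₀/C)/k = ln(30/15.7)/0.42 = 0.6475/0.42 = 1.542 d.
Distance = v·t = 1.3 m/s × 1.332e+05 s = 1.732e+05 m = 173.2 km.

173 km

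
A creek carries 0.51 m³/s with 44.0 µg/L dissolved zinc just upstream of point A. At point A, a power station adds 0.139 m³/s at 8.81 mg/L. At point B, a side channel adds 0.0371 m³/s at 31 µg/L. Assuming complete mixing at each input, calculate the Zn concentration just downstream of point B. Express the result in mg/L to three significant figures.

1.82 mg/L

44.0 µg/L = 0.044 mg/L.
After input A: C = (0.51·0.044 + 0.139·8.81) / 0.649 = 1.921 mg/L.
31 µg/L = 0.031 mg/L.
After input B: C = (0.649·1.921 + 0.0371·0.031) / 0.6861 = 1.819 mg/L.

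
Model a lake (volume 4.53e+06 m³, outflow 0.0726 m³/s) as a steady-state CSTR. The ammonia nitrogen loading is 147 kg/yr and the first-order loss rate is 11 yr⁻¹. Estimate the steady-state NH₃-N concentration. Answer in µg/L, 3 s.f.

Outflow Q = 0.0726 m³/s × 3.156e+07 s/yr = 2.291e+06 m³/yr.
Steady-state CSTR mass balance: W = Q·C + k·V·C, so C = W/(Q + kV).
Q + kV = 2.291e+06 + 11·4.53e+06 = 5.212e+07 m³/yr.
C = 147/5.212e+07 = 2.82e-06 kg/m³ = 0.00282 mg/L = 2.82 µg/L.

2.82 µg/L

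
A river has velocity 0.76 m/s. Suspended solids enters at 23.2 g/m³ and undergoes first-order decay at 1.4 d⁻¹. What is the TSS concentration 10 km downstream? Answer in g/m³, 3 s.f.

18.7 g/m³

Travel time t = 10 km / 0.76 m/s = 1e+04/0.76 = 1.316e+04 s = 0.1523 d.
First-order decay: C = 23.2·exp(−1.4·0.1523) = 23.2·0.808 = 18.75 g/m³.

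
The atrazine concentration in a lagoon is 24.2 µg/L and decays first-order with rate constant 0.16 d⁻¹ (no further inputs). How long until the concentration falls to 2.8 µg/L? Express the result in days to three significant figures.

t = ln(C₀/C)/k = ln(24.2/2.8)/0.16 = 2.157/0.16 = 13.48 d.

13.5 d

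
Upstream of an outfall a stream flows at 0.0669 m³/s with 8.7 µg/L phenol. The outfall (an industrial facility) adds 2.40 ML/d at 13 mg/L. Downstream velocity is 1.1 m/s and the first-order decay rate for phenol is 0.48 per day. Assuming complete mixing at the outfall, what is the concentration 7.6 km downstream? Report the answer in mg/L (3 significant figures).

2.40 ML/d = 0.02778 m³/s.
8.7 µg/L = 0.0087 mg/L.
After complete mixing, C₀ = (0.02778·13 + 0.0669·0.0087) / 0.09468 = 3.82 mg/L.
Travel time t = 7600 m / 1.1 m/s = 6909 s = 0.07997 d.
C = 3.82·exp(−0.48·0.07997) = 3.82·0.9623 = 3.676 mg/L.

3.68 mg/L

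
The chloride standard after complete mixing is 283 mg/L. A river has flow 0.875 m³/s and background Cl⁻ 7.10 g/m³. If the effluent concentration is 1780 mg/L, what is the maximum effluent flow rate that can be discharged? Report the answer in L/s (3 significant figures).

161 L/s

Mass balance at complete mixing: C_std·(Q_w + Q_r) = Q_w·C_e + Q_r·C_b.
Rearranging, Q_w = Q_r·(C_std − C_b)/(C_e − C_std) = 0.875·(283 − 7.1) / (1780 − 283) = 0.1613 m³/s.
= 161.3 L/s.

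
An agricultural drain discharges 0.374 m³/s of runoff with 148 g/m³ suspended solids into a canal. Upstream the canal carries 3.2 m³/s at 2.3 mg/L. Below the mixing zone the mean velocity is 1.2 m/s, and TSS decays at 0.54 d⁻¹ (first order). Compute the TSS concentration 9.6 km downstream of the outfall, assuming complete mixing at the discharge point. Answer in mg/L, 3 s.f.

After complete mixing, C₀ = (0.374·148 + 3.2·2.3) / 3.574 = 17.55 mg/L.
Travel time t = 9600 m / 1.2 m/s = 8000 s = 0.09259 d.
C = 17.55·exp(−0.54·0.09259) = 17.55·0.9512 = 16.69 mg/L.

16.7 mg/L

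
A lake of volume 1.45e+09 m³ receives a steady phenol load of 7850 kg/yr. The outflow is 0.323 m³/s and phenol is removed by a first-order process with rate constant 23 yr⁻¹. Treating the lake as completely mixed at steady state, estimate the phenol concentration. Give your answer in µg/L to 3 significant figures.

0.235 µg/L

Outflow Q = 0.323 m³/s × 3.156e+07 s/yr = 1.019e+07 m³/yr.
Steady-state CSTR mass balance: W = Q·C + k·V·C, so C = W/(Q + kV).
Q + kV = 1.019e+07 + 23·1.45e+09 = 3.336e+10 m³/yr.
C = 7850/3.336e+10 = 2.353e-07 kg/m³ = 0.0002353 mg/L = 0.2353 µg/L.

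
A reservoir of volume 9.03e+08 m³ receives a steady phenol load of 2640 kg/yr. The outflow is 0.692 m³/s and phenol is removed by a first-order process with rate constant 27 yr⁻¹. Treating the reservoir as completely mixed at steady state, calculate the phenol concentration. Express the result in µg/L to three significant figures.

0.108 µg/L

Outflow Q = 0.692 m³/s × 3.156e+07 s/yr = 2.184e+07 m³/yr.
Steady-state CSTR mass balance: W = Q·C + k·V·C, so C = W/(Q + kV).
Q + kV = 2.184e+07 + 27·9.03e+08 = 2.44e+10 m³/yr.
C = 2640/2.44e+10 = 1.082e-07 kg/m³ = 0.0001082 mg/L = 0.1082 µg/L.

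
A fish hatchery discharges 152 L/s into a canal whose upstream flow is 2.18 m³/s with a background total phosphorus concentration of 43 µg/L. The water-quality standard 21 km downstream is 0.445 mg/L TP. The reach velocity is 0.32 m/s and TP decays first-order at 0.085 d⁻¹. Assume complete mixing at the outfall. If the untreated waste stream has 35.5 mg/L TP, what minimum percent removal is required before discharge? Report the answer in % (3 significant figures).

152 L/s = 0.152 m³/s.
43 µg/L = 0.043 mg/L.
Travel time to the compliance point: t = 2.1e+04/0.32 = 6.562e+04 s = 0.7595 d; decay factor exp(−0.085·0.7595) = 0.9375.
So the concentration just after mixing may be at most 0.445/0.9375 = 0.4747 mg/L.
Mass balance: 0.4747·2.332 = 0.152·Cₑ + 2.18·0.043.
Cₑ = (1.107 − 0.09374) / 0.152 = 6.666 mg/L.
Required removal = 1 − 6.666/35.5 = 81.22 %.

81.2 %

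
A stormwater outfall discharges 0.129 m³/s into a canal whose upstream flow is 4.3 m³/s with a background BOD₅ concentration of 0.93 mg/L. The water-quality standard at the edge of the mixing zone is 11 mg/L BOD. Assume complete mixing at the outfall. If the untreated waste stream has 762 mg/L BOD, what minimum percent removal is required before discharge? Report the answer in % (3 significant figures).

54.5 %

Mass balance: 11·4.429 = 0.129·Cₑ + 4.3·0.93.
Cₑ = (48.72 − 3.999) / 0.129 = 346.7 mg/L.
Required removal = 1 − 346.7/762 = 54.51 %.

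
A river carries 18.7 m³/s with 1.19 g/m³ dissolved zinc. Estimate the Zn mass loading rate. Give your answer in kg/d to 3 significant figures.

Mass flux = Q·C = 18.7 m³/s × 1.19 g/m³ = 22.25 g/s.
= 22.25 g/s × 86.4 = 1923 kg/d.

1920 kg/d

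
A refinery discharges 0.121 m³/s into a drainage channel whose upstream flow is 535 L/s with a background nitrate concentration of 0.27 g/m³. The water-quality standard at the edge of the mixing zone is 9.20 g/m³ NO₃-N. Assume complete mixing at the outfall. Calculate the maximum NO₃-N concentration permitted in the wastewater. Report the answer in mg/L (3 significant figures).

535 L/s = 0.535 m³/s.
Mass balance: 9.2·0.656 = 0.121·Cₑ + 0.535·0.27.
Cₑ = (6.035 − 0.1445) / 0.121 = 48.68 mg/L.

48.7 mg/L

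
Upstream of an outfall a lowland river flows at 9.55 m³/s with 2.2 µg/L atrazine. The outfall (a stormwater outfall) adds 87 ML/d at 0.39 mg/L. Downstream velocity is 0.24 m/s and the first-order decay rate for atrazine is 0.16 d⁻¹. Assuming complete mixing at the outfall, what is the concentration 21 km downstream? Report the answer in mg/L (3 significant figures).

87 ML/d = 1.007 m³/s.
2.2 µg/L = 0.0022 mg/L.
After complete mixing, C₀ = (1.007·0.39 + 9.55·0.0022) / 10.56 = 0.03919 mg/L.
Travel time t = 2.1e+04 m / 0.24 m/s = 8.75e+04 s = 1.013 d.
C = 0.03919·exp(−0.16·1.013) = 0.03919·0.8504 = 0.03333 mg/L.

0.0333 mg/L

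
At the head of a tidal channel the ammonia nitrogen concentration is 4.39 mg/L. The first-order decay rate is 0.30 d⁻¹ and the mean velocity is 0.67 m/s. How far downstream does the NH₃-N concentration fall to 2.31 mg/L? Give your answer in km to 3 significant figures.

124 km

From C = C₀·e^(−kt), t = ln(C₀/C)/k = ln(4.39/2.31)/0.30 = 0.6421/0.30 = 2.14 d.
Distance = v·t = 0.67 m/s × 1.849e+05 s = 1.239e+05 m = 123.9 km.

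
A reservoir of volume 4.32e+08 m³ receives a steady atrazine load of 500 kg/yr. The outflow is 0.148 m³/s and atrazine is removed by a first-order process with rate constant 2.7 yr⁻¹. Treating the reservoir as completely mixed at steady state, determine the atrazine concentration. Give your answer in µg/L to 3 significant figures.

Outflow Q = 0.148 m³/s × 3.156e+07 s/yr = 4.671e+06 m³/yr.
Steady-state CSTR mass balance: W = Q·C + k·V·C, so C = W/(Q + kV).
Q + kV = 4.671e+06 + 2.7·4.32e+08 = 1.171e+09 m³/yr.
C = 500/1.171e+09 = 4.27e-07 kg/m³ = 0.000427 mg/L = 0.427 µg/L.

0.427 µg/L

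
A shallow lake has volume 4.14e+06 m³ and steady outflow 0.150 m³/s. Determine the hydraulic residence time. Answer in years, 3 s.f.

Q = 0.150 m³/s × 3.156e+07 s/yr = 4.734e+06 m³/yr.
Hydraulic residence time τ = V/Q = 4.14e+06/4.734e+06 = 0.8746 yr.

0.875 yr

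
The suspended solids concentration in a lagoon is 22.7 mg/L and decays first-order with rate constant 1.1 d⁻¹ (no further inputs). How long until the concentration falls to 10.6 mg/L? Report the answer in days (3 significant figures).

0.692 d

t = ln(C₀/C)/k = ln(22.7/10.6)/1.1 = 0.7615/1.1 = 0.6923 d.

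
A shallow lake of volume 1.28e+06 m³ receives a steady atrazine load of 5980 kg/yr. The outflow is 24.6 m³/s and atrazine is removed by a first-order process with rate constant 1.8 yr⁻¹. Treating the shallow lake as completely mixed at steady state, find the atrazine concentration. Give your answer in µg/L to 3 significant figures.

7.68 µg/L

Outflow Q = 24.6 m³/s × 3.156e+07 s/yr = 7.763e+08 m³/yr.
Steady-state CSTR mass balance: W = Q·C + k·V·C, so C = W/(Q + kV).
Q + kV = 7.763e+08 + 1.8·1.28e+06 = 7.786e+08 m³/yr.
C = 5980/7.786e+08 = 7.68e-06 kg/m³ = 0.00768 mg/L = 7.68 µg/L.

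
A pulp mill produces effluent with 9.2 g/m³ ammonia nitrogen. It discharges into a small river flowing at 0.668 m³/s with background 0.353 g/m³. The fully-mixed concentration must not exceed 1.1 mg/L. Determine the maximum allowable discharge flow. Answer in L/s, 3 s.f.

Mass balance at complete mixing: C_std·(Q_w + Q_r) = Q_w·C_e + Q_r·C_b.
Rearranging, Q_w = Q_r·(C_std − C_b)/(C_e − C_std) = 0.668·(1.1 − 0.353) / (9.2 − 1.1) = 0.0616 m³/s.
= 61.6 L/s.

61.6 L/s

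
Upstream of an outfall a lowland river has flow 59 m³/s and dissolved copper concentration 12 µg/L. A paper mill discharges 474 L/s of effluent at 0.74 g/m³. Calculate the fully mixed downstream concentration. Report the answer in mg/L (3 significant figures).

474 L/s = 0.474 m³/s.
12 µg/L = 0.012 mg/L.
By mass balance at complete mixing, C = (0.474·0.74 + 59·0.012) / (0.474 + 59) = 1.059/59.47 = 0.0178 mg/L.

0.0178 mg/L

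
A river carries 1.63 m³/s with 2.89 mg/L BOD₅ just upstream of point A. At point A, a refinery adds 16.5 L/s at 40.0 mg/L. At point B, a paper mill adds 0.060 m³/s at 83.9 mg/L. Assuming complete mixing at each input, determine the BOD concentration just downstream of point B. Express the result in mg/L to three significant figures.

6.10 mg/L

16.5 L/s = 0.0165 m³/s.
After input A: C = (1.63·2.89 + 0.0165·40) / 1.646 = 3.262 mg/L.
After input B: C = (1.646·3.262 + 0.06·83.9) / 1.706 = 6.097 mg/L.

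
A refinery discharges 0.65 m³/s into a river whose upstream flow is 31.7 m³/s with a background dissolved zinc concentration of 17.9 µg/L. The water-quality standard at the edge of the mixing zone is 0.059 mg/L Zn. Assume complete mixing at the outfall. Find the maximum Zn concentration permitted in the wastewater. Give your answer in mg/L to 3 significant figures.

2.06 mg/L

17.9 µg/L = 0.0179 mg/L.
Mass balance: 0.059·32.35 = 0.65·Cₑ + 31.7·0.0179.
Cₑ = (1.909 − 0.5674) / 0.65 = 2.063 mg/L.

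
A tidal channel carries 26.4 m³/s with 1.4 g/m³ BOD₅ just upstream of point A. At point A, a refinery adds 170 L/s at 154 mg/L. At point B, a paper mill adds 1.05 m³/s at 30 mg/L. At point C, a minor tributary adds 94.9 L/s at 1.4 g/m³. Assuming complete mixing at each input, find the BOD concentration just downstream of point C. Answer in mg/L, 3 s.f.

3.42 mg/L

170 L/s = 0.17 m³/s.
After input A: C = (26.4·1.4 + 0.17·154) / 26.57 = 2.376 mg/L.
After input B: C = (26.57·2.376 + 1.05·30) / 27.62 = 3.427 mg/L.
94.9 L/s = 0.0949 m³/s.
After input C: C = (27.62·3.427 + 0.0949·1.4) / 27.71 = 3.42 mg/L.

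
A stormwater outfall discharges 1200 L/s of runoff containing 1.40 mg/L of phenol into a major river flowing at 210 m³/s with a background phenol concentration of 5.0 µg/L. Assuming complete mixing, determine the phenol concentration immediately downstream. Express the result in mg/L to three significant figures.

0.0129 mg/L

1200 L/s = 1.2 m³/s.
5.0 µg/L = 0.005 mg/L.
Flow-weighted mixing gives C = (1.2·1.4 + 210·0.005) / (1.2 + 210) = 2.73/211.2 = 0.01293 mg/L.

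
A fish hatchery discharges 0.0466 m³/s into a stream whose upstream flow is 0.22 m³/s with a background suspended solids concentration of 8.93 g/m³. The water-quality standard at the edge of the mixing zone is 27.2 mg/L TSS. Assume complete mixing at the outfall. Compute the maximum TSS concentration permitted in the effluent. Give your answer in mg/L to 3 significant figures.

113 mg/L

Mass balance: 27.2·0.2666 = 0.0466·Cₑ + 0.22·8.93.
Cₑ = (7.252 − 1.965) / 0.0466 = 113.5 mg/L.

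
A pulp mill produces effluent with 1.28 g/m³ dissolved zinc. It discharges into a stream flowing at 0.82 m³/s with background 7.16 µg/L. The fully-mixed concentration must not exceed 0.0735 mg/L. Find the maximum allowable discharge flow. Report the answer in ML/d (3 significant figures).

3.90 ML/d

7.16 µg/L = 0.00716 mg/L.
Mass balance at complete mixing: C_std·(Q_w + Q_r) = Q_w·C_e + Q_r·C_b.
Rearranging, Q_w = Q_r·(C_std − C_b)/(C_e − C_std) = 0.82·(0.0735 − 0.00716) / (1.28 − 0.0735) = 0.04509 m³/s.
= 3.896 ML/d.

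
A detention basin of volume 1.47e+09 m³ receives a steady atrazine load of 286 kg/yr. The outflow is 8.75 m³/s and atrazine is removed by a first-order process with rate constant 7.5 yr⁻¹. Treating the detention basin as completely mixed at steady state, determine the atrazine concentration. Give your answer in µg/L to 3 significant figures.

Outflow Q = 8.75 m³/s × 3.156e+07 s/yr = 2.761e+08 m³/yr.
Steady-state CSTR mass balance: W = Q·C + k·V·C, so C = W/(Q + kV).
Q + kV = 2.761e+08 + 7.5·1.47e+09 = 1.13e+10 m³/yr.
C = 286/1.13e+10 = 2.531e-08 kg/m³ = 2.531e-05 mg/L = 0.02531 µg/L.

0.0253 µg/L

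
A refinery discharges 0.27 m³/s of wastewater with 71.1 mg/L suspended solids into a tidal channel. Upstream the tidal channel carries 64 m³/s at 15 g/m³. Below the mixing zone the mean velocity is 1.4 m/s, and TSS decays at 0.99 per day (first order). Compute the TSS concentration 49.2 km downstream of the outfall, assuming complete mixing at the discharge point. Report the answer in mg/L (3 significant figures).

10.2 mg/L

After complete mixing, C₀ = (0.27·71.1 + 64·15) / 64.27 = 15.24 mg/L.
Travel time t = 4.92e+04 m / 1.4 m/s = 3.514e+04 s = 0.4067 d.
C = 15.24·exp(−0.99·0.4067) = 15.24·0.6685 = 10.19 mg/L.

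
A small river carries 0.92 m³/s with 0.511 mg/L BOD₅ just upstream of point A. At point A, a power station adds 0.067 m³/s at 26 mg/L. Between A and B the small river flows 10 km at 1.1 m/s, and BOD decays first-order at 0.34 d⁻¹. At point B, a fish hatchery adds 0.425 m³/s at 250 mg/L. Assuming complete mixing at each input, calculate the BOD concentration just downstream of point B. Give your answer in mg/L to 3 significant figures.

After input A: C = (0.92·0.511 + 0.067·26) / 0.987 = 2.241 mg/L.
Over the 10 km reach to input B (t = 9091 s = 0.1052 d), decay gives C = 2.241·exp(−0.34·0.1052) = 2.162 mg/L.
After input B: C = (0.987·2.162 + 0.425·250) / 1.412 = 76.76 mg/L.

76.8 mg/L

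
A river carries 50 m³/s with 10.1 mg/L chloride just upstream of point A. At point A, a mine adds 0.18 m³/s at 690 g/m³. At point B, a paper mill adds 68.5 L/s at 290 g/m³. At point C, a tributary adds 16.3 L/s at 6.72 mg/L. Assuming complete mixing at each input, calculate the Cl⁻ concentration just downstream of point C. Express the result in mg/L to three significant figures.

12.9 mg/L

After input A: C = (50·10.1 + 0.18·690) / 50.18 = 12.54 mg/L.
68.5 L/s = 0.0685 m³/s.
After input B: C = (50.18·12.54 + 0.0685·290) / 50.25 = 12.92 mg/L.
16.3 L/s = 0.0163 m³/s.
After input C: C = (50.25·12.92 + 0.0163·6.72) / 50.26 = 12.92 mg/L.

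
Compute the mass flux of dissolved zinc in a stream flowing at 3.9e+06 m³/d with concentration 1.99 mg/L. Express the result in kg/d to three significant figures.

7760 kg/d

3.9e+06 m³/d = 45.14 m³/s.
Mass flux = Q·C = 45.14 m³/s × 1.99 g/m³ = 89.83 g/s.
= 89.83 g/s × 86.4 = 7761 kg/d.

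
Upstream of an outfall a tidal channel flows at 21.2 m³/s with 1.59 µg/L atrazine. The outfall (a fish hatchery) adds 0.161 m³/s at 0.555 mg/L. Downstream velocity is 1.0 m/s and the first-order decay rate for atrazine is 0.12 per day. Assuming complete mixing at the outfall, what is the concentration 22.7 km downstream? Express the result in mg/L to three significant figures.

1.59 µg/L = 0.00159 mg/L.
After complete mixing, C₀ = (0.161·0.555 + 21.2·0.00159) / 21.36 = 0.005761 mg/L.
Travel time t = 2.27e+04 m / 1.0 m/s = 2.27e+04 s = 0.2627 d.
C = 0.005761·exp(−0.12·0.2627) = 0.005761·0.969 = 0.005582 mg/L.

0.00558 mg/L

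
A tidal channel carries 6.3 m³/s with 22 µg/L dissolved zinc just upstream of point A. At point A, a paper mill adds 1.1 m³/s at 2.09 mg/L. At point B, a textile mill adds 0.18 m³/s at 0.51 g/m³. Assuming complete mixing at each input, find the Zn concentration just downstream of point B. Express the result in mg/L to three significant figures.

0.334 mg/L

22 µg/L = 0.022 mg/L.
After input A: C = (6.3·0.022 + 1.1·2.09) / 7.4 = 0.3294 mg/L.
After input B: C = (7.4·0.3294 + 0.18·0.51) / 7.58 = 0.3337 mg/L.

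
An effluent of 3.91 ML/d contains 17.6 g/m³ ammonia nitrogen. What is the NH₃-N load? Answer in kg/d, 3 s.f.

3.91 ML/d = 0.04525 m³/s.
Mass flux = Q·C = 0.04525 m³/s × 17.6 g/m³ = 0.7965 g/s.
= 0.7965 g/s × 86.4 = 68.82 kg/d.

68.8 kg/d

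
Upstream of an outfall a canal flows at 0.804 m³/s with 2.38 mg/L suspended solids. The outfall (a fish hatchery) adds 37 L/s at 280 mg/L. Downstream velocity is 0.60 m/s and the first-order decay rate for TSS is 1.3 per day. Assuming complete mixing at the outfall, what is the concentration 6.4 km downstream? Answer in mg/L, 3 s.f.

12.4 mg/L

37 L/s = 0.037 m³/s.
After complete mixing, C₀ = (0.037·280 + 0.804·2.38) / 0.841 = 14.59 mg/L.
Travel time t = 6400 m / 0.60 m/s = 1.067e+04 s = 0.1235 d.
C = 14.59·exp(−1.3·0.1235) = 14.59·0.8517 = 12.43 mg/L.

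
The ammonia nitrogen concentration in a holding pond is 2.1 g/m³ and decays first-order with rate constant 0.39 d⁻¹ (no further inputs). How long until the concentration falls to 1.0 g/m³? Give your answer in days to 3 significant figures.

1.90 d

t = ln(C₀/C)/k = ln(2.1/1.0)/0.39 = 0.7419/0.39 = 1.902 d.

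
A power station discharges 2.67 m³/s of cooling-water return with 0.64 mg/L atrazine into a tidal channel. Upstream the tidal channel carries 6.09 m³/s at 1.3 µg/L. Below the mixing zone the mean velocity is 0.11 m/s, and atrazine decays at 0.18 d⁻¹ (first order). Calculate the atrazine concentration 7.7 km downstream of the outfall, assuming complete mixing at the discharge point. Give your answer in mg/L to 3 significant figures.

0.169 mg/L

1.3 µg/L = 0.0013 mg/L.
After complete mixing, C₀ = (2.67·0.64 + 6.09·0.0013) / 8.76 = 0.196 mg/L.
Travel time t = 7700 m / 0.11 m/s = 7e+04 s = 0.8102 d.
C = 0.196·exp(−0.18·0.8102) = 0.196·0.8643 = 0.1694 mg/L.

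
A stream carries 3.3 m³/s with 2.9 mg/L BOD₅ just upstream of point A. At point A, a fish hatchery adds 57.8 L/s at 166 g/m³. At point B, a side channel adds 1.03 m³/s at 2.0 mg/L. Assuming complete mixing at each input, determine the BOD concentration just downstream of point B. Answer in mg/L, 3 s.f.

57.8 L/s = 0.0578 m³/s.
After input A: C = (3.3·2.9 + 0.0578·166) / 3.358 = 5.708 mg/L.
After input B: C = (3.358·5.708 + 1.03·2) / 4.388 = 4.837 mg/L.

4.84 mg/L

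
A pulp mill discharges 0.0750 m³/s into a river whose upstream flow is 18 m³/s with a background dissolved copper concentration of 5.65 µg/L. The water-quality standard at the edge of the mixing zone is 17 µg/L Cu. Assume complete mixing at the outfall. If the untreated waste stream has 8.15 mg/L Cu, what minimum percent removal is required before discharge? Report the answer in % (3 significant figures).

5.65 µg/L = 0.00565 mg/L.
17 µg/L = 0.017 mg/L.
Mass balance: 0.017·18.07 = 0.075·Cₑ + 18·0.00565.
Cₑ = (0.3073 − 0.1017) / 0.075 = 2.741 mg/L.
Required removal = 1 − 2.741/8.15 = 66.37 %.

66.4 %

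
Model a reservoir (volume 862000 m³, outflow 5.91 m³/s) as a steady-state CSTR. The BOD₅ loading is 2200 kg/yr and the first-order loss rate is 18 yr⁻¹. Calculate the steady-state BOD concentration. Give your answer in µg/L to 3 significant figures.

10.9 µg/L

Outflow Q = 5.91 m³/s × 3.156e+07 s/yr = 1.865e+08 m³/yr.
Steady-state CSTR mass balance: W = Q·C + k·V·C, so C = W/(Q + kV).
Q + kV = 1.865e+08 + 18·862000 = 2.02e+08 m³/yr.
C = 2200/2.02e+08 = 1.089e-05 kg/m³ = 0.01089 mg/L = 10.89 µg/L.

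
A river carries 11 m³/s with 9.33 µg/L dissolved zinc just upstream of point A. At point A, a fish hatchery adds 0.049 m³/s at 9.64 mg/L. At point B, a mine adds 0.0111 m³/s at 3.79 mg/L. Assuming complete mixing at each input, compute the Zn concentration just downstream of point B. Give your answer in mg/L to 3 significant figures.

0.0558 mg/L

9.33 µg/L = 0.00933 mg/L.
After input A: C = (11·0.00933 + 0.049·9.64) / 11.05 = 0.05204 mg/L.
After input B: C = (11.05·0.05204 + 0.0111·3.79) / 11.06 = 0.05579 mg/L.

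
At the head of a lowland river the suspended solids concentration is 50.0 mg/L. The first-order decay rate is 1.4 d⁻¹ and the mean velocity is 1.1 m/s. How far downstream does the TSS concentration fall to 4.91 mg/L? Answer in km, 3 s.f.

From C = C₀·e^(−kt), t = ln(C₀/C)/k = ln(50.0/4.91)/1.4 = 2.321/1.4 = 1.658 d.
Distance = v·t = 1.1 m/s × 1.432e+05 s = 1.575e+05 m = 157.5 km.

158 km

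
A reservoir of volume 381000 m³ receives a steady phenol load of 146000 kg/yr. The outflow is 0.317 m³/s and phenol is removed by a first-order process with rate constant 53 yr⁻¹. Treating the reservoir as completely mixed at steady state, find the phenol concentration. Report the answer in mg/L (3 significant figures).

Outflow Q = 0.317 m³/s × 3.156e+07 s/yr = 1e+07 m³/yr.
Steady-state CSTR mass balance: W = Q·C + k·V·C, so C = W/(Q + kV).
Q + kV = 1e+07 + 53·381000 = 3.02e+07 m³/yr.
C = 146000/3.02e+07 = 0.004835 kg/m³ = 4.835 mg/L.

4.83 mg/L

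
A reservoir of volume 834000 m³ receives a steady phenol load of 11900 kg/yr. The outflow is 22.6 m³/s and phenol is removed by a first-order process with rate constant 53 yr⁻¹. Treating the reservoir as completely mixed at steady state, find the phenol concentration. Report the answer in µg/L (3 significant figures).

Outflow Q = 22.6 m³/s × 3.156e+07 s/yr = 7.132e+08 m³/yr.
Steady-state CSTR mass balance: W = Q·C + k·V·C, so C = W/(Q + kV).
Q + kV = 7.132e+08 + 53·834000 = 7.574e+08 m³/yr.
C = 11900/7.574e+08 = 1.571e-05 kg/m³ = 0.01571 mg/L = 15.71 µg/L.

15.7 µg/L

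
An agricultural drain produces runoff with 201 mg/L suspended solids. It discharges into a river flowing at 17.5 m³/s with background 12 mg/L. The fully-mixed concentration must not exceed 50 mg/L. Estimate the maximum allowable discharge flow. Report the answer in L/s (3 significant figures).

4400 L/s

Mass balance at complete mixing: C_std·(Q_w + Q_r) = Q_w·C_e + Q_r·C_b.
Rearranging, Q_w = Q_r·(C_std − C_b)/(C_e − C_std) = 17.5·(50 − 12) / (201 − 50) = 4.404 m³/s.
= 4404 L/s.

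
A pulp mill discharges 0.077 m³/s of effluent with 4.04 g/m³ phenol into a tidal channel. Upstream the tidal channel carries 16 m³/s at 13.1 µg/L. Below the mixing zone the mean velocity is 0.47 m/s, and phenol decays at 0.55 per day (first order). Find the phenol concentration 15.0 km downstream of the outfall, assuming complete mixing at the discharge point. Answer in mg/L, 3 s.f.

0.0264 mg/L

13.1 µg/L = 0.0131 mg/L.
After complete mixing, C₀ = (0.077·4.04 + 16·0.0131) / 16.08 = 0.03239 mg/L.
Travel time t = 1.5e+04 m / 0.47 m/s = 3.191e+04 s = 0.3694 d.
C = 0.03239·exp(−0.55·0.3694) = 0.03239·0.8161 = 0.02643 mg/L.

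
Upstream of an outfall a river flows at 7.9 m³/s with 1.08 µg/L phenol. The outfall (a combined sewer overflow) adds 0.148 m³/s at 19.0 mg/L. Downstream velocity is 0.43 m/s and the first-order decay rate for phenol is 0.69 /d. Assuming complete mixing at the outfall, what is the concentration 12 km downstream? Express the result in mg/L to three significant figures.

1.08 µg/L = 0.00108 mg/L.
After complete mixing, C₀ = (0.148·19 + 7.9·0.00108) / 8.048 = 0.3505 mg/L.
Travel time t = 1.2e+04 m / 0.43 m/s = 2.791e+04 s = 0.323 d.
C = 0.3505·exp(−0.69·0.323) = 0.3505·0.8002 = 0.2804 mg/L.

0.280 mg/L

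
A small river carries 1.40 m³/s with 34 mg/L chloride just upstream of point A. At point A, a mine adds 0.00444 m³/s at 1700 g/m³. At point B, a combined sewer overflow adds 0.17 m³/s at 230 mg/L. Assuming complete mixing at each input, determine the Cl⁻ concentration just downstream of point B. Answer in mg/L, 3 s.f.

After input A: C = (1.4·34 + 0.00444·1700) / 1.404 = 39.27 mg/L.
After input B: C = (1.404·39.27 + 0.17·230) / 1.574 = 59.86 mg/L.

59.9 mg/L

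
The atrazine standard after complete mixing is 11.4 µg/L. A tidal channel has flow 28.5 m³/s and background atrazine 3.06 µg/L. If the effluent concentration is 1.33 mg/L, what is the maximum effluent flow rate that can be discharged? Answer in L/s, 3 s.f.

3.06 µg/L = 0.00306 mg/L.
11.4 µg/L = 0.0114 mg/L.
Mass balance at complete mixing: C_std·(Q_w + Q_r) = Q_w·C_e + Q_r·C_b.
Rearranging, Q_w = Q_r·(C_std − C_b)/(C_e − C_std) = 28.5·(0.0114 − 0.00306) / (1.33 − 0.0114) = 0.1803 m³/s.
= 180.3 L/s.

180 L/s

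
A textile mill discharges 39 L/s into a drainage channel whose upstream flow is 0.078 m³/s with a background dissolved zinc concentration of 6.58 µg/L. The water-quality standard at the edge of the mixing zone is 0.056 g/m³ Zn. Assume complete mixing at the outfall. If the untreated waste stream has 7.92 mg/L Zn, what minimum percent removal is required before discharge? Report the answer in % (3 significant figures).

98.0 %

39 L/s = 0.039 m³/s.
6.58 µg/L = 0.00658 mg/L.
Mass balance: 0.056·0.117 = 0.039·Cₑ + 0.078·0.00658.
Cₑ = (0.006552 − 0.0005132) / 0.039 = 0.1548 mg/L.
Required removal = 1 − 0.1548/7.92 = 98.04 %.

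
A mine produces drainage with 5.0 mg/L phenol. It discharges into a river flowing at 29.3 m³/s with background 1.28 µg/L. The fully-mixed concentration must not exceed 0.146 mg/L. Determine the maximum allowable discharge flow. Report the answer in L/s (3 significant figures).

874 L/s

1.28 µg/L = 0.00128 mg/L.
Mass balance at complete mixing: C_std·(Q_w + Q_r) = Q_w·C_e + Q_r·C_b.
Rearranging, Q_w = Q_r·(C_std − C_b)/(C_e − C_std) = 29.3·(0.146 − 0.00128) / (5 − 0.146) = 0.8736 m³/s.
= 873.6 L/s.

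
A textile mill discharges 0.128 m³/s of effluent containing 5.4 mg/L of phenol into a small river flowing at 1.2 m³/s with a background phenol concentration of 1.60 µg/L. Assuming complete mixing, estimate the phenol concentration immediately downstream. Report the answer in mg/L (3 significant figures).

0.522 mg/L

1.60 µg/L = 0.0016 mg/L.
Flow-weighted mixing gives C = (0.128·5.4 + 1.2·0.0016) / (0.128 + 1.2) = 0.6931/1.328 = 0.5219 mg/L.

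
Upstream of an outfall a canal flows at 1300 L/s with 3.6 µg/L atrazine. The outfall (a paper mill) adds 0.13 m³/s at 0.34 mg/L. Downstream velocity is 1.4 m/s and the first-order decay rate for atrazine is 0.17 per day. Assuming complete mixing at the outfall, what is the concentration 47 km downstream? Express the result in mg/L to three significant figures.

0.0320 mg/L

1300 L/s = 1.3 m³/s.
3.6 µg/L = 0.0036 mg/L.
After complete mixing, C₀ = (0.13·0.34 + 1.3·0.0036) / 1.43 = 0.03418 mg/L.
Travel time t = 4.7e+04 m / 1.4 m/s = 3.357e+04 s = 0.3886 d.
C = 0.03418·exp(−0.17·0.3886) = 0.03418·0.9361 = 0.032 mg/L.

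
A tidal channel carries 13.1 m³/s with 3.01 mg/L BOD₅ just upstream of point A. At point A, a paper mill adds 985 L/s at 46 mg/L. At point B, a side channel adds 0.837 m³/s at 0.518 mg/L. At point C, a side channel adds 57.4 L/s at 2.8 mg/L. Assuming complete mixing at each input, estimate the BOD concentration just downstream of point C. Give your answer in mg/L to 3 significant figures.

5.70 mg/L

985 L/s = 0.985 m³/s.
After input A: C = (13.1·3.01 + 0.985·46) / 14.08 = 6.016 mg/L.
After input B: C = (14.08·6.016 + 0.837·0.518) / 14.92 = 5.708 mg/L.
57.4 L/s = 0.0574 m³/s.
After input C: C = (14.92·5.708 + 0.0574·2.8) / 14.98 = 5.697 mg/L.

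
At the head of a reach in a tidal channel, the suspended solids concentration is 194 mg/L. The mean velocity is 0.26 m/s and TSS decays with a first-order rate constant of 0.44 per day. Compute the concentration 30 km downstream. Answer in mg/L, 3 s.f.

108 mg/L

Travel time t = 30 km / 0.26 m/s = 3e+04/0.26 = 1.154e+05 s = 1.335 d.
First-order decay: C = 194·exp(−0.44·1.335) = 194·0.5557 = 107.8 mg/L.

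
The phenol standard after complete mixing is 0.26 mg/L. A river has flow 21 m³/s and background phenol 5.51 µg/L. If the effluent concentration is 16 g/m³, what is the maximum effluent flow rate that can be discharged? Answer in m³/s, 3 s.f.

5.51 µg/L = 0.00551 mg/L.
Mass balance at complete mixing: C_std·(Q_w + Q_r) = Q_w·C_e + Q_r·C_b.
Rearranging, Q_w = Q_r·(C_std − C_b)/(C_e − C_std) = 21·(0.26 − 0.00551) / (16 − 0.26) = 0.3395 m³/s.

0.340 m³/s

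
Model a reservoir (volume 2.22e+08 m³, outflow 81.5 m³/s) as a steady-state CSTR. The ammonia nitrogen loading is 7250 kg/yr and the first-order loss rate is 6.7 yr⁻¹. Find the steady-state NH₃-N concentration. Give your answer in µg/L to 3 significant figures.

Outflow Q = 81.5 m³/s × 3.156e+07 s/yr = 2.572e+09 m³/yr.
Steady-state CSTR mass balance: W = Q·C + k·V·C, so C = W/(Q + kV).
Q + kV = 2.572e+09 + 6.7·2.22e+08 = 4.059e+09 m³/yr.
C = 7250/4.059e+09 = 1.786e-06 kg/m³ = 0.001786 mg/L = 1.786 µg/L.

1.79 µg/L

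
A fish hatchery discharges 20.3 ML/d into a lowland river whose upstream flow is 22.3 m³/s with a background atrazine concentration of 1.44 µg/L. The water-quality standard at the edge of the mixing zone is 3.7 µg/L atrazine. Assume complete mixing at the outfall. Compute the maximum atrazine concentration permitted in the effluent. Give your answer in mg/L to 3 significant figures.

20.3 ML/d = 0.235 m³/s.
1.44 µg/L = 0.00144 mg/L.
3.7 µg/L = 0.0037 mg/L.
Mass balance: 0.0037·22.53 = 0.235·Cₑ + 22.3·0.00144.
Cₑ = (0.08338 − 0.03211) / 0.235 = 0.2182 mg/L.

0.218 mg/L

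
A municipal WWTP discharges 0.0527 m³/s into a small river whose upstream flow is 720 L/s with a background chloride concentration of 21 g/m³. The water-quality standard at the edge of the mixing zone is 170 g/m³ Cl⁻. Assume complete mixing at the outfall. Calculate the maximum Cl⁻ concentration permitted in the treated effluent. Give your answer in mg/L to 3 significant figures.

720 L/s = 0.72 m³/s.
Mass balance: 170·0.7727 = 0.0527·Cₑ + 0.72·21.
Cₑ = (131.4 − 15.12) / 0.0527 = 2206 mg/L.

2210 mg/L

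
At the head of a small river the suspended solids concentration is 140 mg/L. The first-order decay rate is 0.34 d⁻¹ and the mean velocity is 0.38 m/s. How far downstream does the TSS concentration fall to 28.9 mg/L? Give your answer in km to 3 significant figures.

152 km

From C = C₀·e^(−kt), t = ln(C₀/C)/k = ln(140/28.9)/0.34 = 1.578/0.34 = 4.641 d.
Distance = v·t = 0.38 m/s × 4.009e+05 s = 1.524e+05 m = 152.4 km.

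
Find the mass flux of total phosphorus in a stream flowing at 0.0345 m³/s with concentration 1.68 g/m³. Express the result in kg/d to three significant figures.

Mass flux = Q·C = 0.0345 m³/s × 1.68 g/m³ = 0.05796 g/s.
= 0.05796 g/s × 86.4 = 5.008 kg/d.

5.01 kg/d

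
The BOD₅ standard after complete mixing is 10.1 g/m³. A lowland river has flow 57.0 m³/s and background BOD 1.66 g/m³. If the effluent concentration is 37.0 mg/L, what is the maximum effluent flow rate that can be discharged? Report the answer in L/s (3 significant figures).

Mass balance at complete mixing: C_std·(Q_w + Q_r) = Q_w·C_e + Q_r·C_b.
Rearranging, Q_w = Q_r·(C_std − C_b)/(C_e − C_std) = 57.0·(10.1 − 1.66) / (37 − 10.1) = 17.88 m³/s.
= 1.788e+04 L/s.

17900 L/s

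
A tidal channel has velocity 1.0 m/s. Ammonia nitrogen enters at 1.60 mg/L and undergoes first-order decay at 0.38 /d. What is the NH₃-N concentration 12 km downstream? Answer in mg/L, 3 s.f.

1.52 mg/L

Travel time t = 12 km / 1.0 m/s = 1.2e+04/1.0 = 1.2e+04 s = 0.1389 d.
First-order decay: C = 1.60·exp(−0.38·0.1389) = 1.60·0.9486 = 1.518 mg/L.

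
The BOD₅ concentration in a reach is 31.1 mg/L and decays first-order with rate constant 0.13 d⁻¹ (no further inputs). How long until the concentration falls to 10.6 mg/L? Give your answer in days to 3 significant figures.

8.28 d

t = ln(C₀/C)/k = ln(31.1/10.6)/0.13 = 1.076/0.13 = 8.28 d.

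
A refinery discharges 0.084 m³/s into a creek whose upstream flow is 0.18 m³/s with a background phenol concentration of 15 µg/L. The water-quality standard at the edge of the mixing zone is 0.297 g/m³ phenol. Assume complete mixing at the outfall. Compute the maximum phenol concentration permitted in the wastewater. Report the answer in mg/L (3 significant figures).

15 µg/L = 0.015 mg/L.
Mass balance: 0.297·0.264 = 0.084·Cₑ + 0.18·0.015.
Cₑ = (0.07841 − 0.0027) / 0.084 = 0.9013 mg/L.

0.901 mg/L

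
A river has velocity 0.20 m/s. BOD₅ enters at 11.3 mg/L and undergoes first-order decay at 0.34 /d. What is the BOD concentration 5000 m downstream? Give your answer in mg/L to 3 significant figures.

10.2 mg/L

Travel time t = 5000 m / 0.20 m/s = 5000/0.20 = 2.5e+04 s = 0.2894 d.
First-order decay: C = 11.3·exp(−0.34·0.2894) = 11.3·0.9063 = 10.24 mg/L.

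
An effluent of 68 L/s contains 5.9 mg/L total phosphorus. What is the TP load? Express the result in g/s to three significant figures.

0.401 g/s

68 L/s = 0.068 m³/s.
Mass flux = Q·C = 0.068 m³/s × 5.9 g/m³ = 0.4012 g/s.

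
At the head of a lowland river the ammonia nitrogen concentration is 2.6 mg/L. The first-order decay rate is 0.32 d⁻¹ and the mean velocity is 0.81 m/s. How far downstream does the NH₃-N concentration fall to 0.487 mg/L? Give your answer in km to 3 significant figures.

From C = C₀·e^(−kt), t = ln(C₀/C)/k = ln(2.6/0.487)/0.32 = 1.675/0.32 = 5.234 d.
Distance = v·t = 0.81 m/s × 4.523e+05 s = 3.663e+05 m = 366.3 km.

366 km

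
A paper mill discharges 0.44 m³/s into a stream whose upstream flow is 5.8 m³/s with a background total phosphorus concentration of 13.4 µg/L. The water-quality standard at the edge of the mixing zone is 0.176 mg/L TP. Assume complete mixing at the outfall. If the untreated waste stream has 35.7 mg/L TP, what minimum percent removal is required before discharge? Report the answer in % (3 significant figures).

93.5 %

13.4 µg/L = 0.0134 mg/L.
Mass balance: 0.176·6.24 = 0.44·Cₑ + 5.8·0.0134.
Cₑ = (1.098 − 0.07772) / 0.44 = 2.319 mg/L.
Required removal = 1 − 2.319/35.7 = 93.5 %.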